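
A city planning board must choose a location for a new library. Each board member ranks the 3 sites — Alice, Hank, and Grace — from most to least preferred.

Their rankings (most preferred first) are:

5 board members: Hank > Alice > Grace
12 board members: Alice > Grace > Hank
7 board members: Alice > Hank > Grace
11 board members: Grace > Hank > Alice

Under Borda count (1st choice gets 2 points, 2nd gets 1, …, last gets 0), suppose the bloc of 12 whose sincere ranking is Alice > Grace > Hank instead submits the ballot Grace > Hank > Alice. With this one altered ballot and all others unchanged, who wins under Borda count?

Borda totals with the altered ballot: Alice 19, Hank 40, Grace 46.
The switch changes the winner from Alice to Grace.

Grace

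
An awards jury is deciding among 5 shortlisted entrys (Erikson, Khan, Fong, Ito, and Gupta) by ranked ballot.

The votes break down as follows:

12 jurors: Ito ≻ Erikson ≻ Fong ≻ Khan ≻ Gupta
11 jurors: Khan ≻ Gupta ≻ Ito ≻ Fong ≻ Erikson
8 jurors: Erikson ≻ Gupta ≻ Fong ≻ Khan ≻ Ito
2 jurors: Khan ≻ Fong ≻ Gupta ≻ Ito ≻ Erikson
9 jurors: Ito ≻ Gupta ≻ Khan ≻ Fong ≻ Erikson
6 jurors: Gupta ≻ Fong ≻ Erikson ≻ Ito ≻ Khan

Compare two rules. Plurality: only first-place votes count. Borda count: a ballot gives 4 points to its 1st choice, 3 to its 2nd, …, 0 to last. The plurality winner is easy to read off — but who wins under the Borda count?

Plurality first-place counts: Erikson 8, Khan 13, Fong 0, Ito 21, Gupta 6 → Ito.
Borda totals: Erikson 80, Khan 90, Fong 84, Ito 114, Gupta 112 → Ito.

Ito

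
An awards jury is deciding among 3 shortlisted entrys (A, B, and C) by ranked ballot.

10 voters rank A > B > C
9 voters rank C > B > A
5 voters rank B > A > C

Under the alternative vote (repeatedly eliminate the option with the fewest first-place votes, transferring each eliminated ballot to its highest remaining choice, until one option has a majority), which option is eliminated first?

Round 1: A 10, C 9, B 5. B has the fewest and is eliminated.
Round 2: A 15, C 9. A has a majority.

B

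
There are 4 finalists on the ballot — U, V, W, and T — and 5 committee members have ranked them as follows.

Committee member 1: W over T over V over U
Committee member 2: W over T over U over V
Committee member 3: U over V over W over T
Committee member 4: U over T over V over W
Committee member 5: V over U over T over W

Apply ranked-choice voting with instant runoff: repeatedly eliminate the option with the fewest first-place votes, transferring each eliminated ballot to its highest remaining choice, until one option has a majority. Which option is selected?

Round 1: U 2, W 2, V 1, T 0. T has the fewest and is eliminated.
Round 2: U 2, W 2, V 1. V has the fewest and is eliminated.
Round 3: U 3, W 2. U has a majority.

U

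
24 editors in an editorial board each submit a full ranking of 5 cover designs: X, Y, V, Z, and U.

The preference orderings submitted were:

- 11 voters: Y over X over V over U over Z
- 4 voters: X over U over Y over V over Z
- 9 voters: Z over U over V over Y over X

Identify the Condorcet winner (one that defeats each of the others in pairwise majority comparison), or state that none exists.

No Condorcet winner

Head-to-head results (24 voters total):
X vs Y: Y wins 20–4.
X vs V: X wins 15–9.
X vs Z: X wins 15–9.
X vs U: X wins 15–9.
Y vs V: Y wins 15–9.
Y vs Z: Y wins 15–9.
Y vs U: U wins 13–11.
V vs Z: V wins 15–9.
V vs U: U wins 13–11.
Z vs U: U wins 15–9.
No candidate beats all others: X beats U beats Y beats X, a majority cycle.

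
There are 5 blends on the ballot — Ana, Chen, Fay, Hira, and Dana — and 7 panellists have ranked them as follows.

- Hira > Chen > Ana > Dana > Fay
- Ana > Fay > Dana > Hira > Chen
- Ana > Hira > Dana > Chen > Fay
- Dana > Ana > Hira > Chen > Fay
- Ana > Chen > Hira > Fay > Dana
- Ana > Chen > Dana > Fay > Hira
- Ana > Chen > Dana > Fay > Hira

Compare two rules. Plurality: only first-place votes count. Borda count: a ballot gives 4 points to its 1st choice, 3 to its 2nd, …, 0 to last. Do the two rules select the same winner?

Yes

Plurality first-place counts: Ana 5, Chen 0, Fay 0, Hira 1, Dana 1 → Ana.
Borda totals: Ana 25, Chen 14, Fay 6, Hira 12, Dana 13 → Ana.
The two rules agree on Ana.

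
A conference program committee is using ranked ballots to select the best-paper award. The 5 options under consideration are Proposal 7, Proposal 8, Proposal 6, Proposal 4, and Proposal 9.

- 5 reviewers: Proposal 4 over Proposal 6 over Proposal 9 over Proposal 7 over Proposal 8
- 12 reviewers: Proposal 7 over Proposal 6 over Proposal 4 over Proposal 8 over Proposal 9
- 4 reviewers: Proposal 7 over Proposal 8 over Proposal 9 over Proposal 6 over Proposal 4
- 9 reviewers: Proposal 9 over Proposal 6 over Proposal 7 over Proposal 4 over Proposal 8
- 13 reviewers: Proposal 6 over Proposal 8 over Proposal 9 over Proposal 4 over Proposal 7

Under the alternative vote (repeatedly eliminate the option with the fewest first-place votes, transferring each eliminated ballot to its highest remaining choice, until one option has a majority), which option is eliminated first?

Proposal 8

Round 1: Proposal 7 16, Proposal 6 13, Proposal 9 9, Proposal 4 5, Proposal 8 0. Proposal 8 has the fewest and is eliminated.
Round 2: Proposal 7 16, Proposal 6 13, Proposal 9 9, Proposal 4 5. Proposal 4 has the fewest and is eliminated.
Round 3: Proposal 6 18, Proposal 7 16, Proposal 9 9. Proposal 9 has the fewest and is eliminated.
Round 4: Proposal 6 27, Proposal 7 16. Proposal 6 has a majority.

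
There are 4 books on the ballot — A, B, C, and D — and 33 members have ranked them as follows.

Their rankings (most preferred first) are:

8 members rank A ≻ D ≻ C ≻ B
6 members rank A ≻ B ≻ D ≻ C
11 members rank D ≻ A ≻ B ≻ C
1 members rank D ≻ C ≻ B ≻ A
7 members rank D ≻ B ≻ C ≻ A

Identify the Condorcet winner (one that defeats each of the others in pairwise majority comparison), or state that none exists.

D

Head-to-head results (33 voters total):
A vs B: A wins 25–8.
A vs C: A wins 25–8.
A vs D: D wins 19–14.
B vs C: B wins 24–9.
B vs D: D wins 27–6.
C vs D: D wins 33–0.
D beats each rival — A (19–14), B (27–6), C (33–0) — so D is the Condorcet winner.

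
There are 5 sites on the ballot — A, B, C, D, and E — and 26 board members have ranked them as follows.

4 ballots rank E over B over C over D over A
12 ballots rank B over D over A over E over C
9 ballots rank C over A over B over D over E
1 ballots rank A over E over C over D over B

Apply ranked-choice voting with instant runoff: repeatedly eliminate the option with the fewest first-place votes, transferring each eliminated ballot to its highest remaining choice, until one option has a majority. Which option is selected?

B

Round 1: B 12, C 9, E 4, A 1, D 0. D has the fewest and is eliminated.
Round 2: B 12, C 9, E 4, A 1. A has the fewest and is eliminated.
Round 3: B 12, C 9, E 5. E has the fewest and is eliminated.
Round 4: B 16, C 10. B has a majority.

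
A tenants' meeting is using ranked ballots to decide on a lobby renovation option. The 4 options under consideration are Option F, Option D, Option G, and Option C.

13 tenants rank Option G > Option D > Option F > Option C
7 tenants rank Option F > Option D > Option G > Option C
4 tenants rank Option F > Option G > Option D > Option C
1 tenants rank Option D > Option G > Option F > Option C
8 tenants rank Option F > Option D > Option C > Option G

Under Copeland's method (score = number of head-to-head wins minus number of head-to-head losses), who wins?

Option F

Pairwise results:
  Option F vs Option D: Option F wins 19–14.
  Option F vs Option G: Option F wins 19–14.
  Option F vs Option C: Option F wins 33–0.
  Option D vs Option G: Option G wins 17–16.
  Option D vs Option C: Option D wins 33–0.
  Option G vs Option C: Option G wins 25–8.
Copeland scores (wins − losses):
  Option F: 3 − 0 = 3
  Option D: 1 − 2 = -1
  Option G: 2 − 1 = 1
  Option C: 0 − 3 = -3
Option F has the best Copeland score.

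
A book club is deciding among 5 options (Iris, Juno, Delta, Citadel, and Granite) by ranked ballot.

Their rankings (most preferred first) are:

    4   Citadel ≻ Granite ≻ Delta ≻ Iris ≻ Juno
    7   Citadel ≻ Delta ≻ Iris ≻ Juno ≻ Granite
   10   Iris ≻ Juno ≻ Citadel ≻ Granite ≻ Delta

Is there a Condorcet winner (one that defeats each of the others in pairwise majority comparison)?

Head-to-head results (21 voters total):
Iris vs Juno: Iris wins 21–0.
Iris vs Delta: Delta wins 11–10.
Iris vs Citadel: Citadel wins 11–10.
Iris vs Granite: Iris wins 17–4.
Juno vs Delta: Delta wins 11–10.
Juno vs Citadel: Citadel wins 11–10.
Juno vs Granite: Juno wins 17–4.
Delta vs Citadel: Citadel wins 21–0.
Delta vs Granite: Granite wins 14–7.
Citadel vs Granite: Citadel wins 21–0.
Citadel beats each rival — Iris (11–10), Juno (11–10), Delta (21–0), Granite (21–0) — so Citadel is the Condorcet winner.

Yes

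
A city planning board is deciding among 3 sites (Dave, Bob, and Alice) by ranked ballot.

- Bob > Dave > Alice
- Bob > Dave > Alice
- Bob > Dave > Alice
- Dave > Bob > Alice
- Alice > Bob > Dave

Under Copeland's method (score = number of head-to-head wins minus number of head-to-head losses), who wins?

Bob

Pairwise results:
  Dave vs Bob: Bob wins 4–1.
  Dave vs Alice: Dave wins 4–1.
  Bob vs Alice: Bob wins 4–1.
Copeland scores (wins − losses):
  Dave: 1 − 1 = 0
  Bob: 2 − 0 = 2
  Alice: 0 − 2 = -2
Bob has the best Copeland score.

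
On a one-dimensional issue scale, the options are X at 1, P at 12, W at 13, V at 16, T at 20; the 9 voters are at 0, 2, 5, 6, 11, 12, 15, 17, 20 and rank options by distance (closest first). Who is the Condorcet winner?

With single-peaked preferences on a line, the Condorcet winner is the candidate closest to the median voter.
The median voter (position 11) is closest to P at 12.
Check: P vs V — voters closer to P: 6 of 9.

P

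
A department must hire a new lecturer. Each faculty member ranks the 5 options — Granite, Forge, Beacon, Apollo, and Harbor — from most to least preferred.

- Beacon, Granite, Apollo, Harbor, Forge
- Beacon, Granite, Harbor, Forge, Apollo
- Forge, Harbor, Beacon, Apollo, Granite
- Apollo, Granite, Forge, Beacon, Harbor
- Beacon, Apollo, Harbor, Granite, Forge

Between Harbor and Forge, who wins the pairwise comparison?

Harbor

Ballots ranking Harbor above Forge: 3.
Ballots ranking Forge above Harbor: 2.
Harbor wins the head-to-head, 3–2.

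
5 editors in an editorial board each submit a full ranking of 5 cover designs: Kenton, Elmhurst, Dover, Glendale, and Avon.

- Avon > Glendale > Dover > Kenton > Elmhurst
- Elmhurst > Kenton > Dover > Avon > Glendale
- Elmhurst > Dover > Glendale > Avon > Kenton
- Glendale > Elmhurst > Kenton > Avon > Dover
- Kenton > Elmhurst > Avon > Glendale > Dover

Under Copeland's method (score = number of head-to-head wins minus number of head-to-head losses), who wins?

Pairwise results:
  Kenton vs Elmhurst: Elmhurst wins 3–2.
  Kenton vs Dover: Kenton wins 3–2.
  Kenton vs Glendale: Glendale wins 3–2.
  Kenton vs Avon: Kenton wins 3–2.
  Elmhurst vs Dover: Elmhurst wins 4–1.
  Elmhurst vs Glendale: Elmhurst wins 3–2.
  Elmhurst vs Avon: Elmhurst wins 4–1.
  Dover vs Glendale: Glendale wins 3–2.
  Dover vs Avon: Avon wins 3–2.
  Glendale vs Avon: Avon wins 3–2.
Copeland scores (wins − losses):
  Kenton: 2 − 2 = 0
  Elmhurst: 4 − 0 = 4
  Dover: 0 − 4 = -4
  Glendale: 2 − 2 = 0
  Avon: 2 − 2 = 0
Elmhurst has the best Copeland score.

Elmhurst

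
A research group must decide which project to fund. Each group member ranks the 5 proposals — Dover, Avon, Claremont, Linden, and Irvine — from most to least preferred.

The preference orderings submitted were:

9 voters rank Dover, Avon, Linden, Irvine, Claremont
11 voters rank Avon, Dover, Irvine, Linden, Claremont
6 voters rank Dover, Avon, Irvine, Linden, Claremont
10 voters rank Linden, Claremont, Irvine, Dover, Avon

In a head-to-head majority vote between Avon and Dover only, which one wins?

Dover

Ballots ranking Avon above Dover: 11.
Ballots ranking Dover above Avon: 9+6+10 = 25.
Dover wins the head-to-head, 25–11.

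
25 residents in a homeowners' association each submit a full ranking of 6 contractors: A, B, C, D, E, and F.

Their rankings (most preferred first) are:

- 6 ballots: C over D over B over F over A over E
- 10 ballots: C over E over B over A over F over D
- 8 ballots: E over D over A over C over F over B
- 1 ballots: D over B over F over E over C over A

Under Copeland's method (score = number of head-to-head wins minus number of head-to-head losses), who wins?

C

Pairwise results:
  A vs B: B wins 17–8.
  A vs C: C wins 17–8.
  A vs D: D wins 15–10.
  A vs E: E wins 19–6.
  A vs F: A wins 18–7.
  B vs C: C wins 24–1.
  B vs D: D wins 15–10.
  B vs E: E wins 18–7.
  B vs F: B wins 17–8.
  C vs D: C wins 16–9.
  C vs E: C wins 16–9.
  C vs F: C wins 24–1.
  D vs E: E wins 18–7.
  D vs F: D wins 15–10.
  E vs F: E wins 18–7.
Copeland scores (wins − losses):
  A: 1 − 4 = -3
  B: 2 − 3 = -1
  C: 5 − 0 = 5
  D: 3 − 2 = 1
  E: 4 − 1 = 3
  F: 0 − 5 = -5
C has the best Copeland score.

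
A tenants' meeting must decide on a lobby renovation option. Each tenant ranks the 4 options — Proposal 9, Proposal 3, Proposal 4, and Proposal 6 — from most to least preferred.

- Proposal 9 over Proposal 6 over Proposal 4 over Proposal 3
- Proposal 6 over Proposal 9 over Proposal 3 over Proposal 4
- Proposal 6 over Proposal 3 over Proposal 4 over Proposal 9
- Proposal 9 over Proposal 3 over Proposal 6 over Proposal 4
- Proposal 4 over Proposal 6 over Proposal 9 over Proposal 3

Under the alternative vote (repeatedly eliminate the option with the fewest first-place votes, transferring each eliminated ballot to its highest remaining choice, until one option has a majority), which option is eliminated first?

Round 1: Proposal 9 2, Proposal 6 2, Proposal 4 1, Proposal 3 0. Proposal 3 has the fewest and is eliminated.
Round 2: Proposal 9 2, Proposal 6 2, Proposal 4 1. Proposal 4 has the fewest and is eliminated.
Round 3: Proposal 6 3, Proposal 9 2. Proposal 6 has a majority.

Proposal 3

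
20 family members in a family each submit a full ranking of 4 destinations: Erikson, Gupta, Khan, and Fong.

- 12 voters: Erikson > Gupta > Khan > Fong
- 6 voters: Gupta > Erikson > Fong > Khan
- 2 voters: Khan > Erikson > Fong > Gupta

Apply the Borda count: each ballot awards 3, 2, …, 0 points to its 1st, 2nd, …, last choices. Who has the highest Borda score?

Borda scores:
  Erikson: 12·3 + 6·2 + 2·2 = 52
  Gupta: 12·2 + 6·3 + 2·0 = 42
  Khan: 12·1 + 6·0 + 2·3 = 18
  Fong: 12·0 + 6·1 + 2·1 = 8
Erikson has the highest total.

Erikson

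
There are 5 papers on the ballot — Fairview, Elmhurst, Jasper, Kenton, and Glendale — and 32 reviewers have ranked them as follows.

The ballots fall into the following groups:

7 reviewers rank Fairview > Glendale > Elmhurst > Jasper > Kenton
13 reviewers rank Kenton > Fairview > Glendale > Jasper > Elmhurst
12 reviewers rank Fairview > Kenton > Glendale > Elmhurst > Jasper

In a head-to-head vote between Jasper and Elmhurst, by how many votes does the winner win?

6

Ballots ranking Jasper above Elmhurst: 13.
Ballots ranking Elmhurst above Jasper: 7+12 = 19.
Elmhurst wins 19–13, a margin of 6.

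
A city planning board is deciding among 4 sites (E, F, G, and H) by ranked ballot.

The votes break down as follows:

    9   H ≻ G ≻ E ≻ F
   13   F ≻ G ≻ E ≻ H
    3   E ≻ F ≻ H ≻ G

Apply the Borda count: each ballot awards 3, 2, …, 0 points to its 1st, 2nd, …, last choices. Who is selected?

F

Borda scores:
  E: 9·1 + 13·1 + 3·3 = 31
  F: 9·0 + 13·3 + 3·2 = 45
  G: 9·2 + 13·2 + 3·0 = 44
  H: 9·3 + 13·0 + 3·1 = 30
F has the highest total.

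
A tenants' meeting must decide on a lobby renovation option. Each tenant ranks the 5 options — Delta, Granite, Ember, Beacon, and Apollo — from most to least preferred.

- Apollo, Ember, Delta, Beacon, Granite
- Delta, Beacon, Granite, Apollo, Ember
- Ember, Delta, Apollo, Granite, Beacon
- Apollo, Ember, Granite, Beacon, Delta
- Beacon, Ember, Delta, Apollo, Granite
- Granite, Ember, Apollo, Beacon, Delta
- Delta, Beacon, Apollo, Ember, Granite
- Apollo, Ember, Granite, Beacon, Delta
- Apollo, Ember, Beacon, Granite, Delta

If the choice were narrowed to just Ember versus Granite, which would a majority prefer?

Ember

Ballots ranking Ember above Granite: 7.
Ballots ranking Granite above Ember: 2.
Ember wins the head-to-head, 7–2.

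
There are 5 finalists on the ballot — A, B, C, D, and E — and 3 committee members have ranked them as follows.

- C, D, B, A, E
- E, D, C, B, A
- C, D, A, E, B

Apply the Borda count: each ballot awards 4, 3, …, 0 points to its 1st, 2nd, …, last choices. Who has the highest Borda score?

C

Borda scores:
  A: 1 + 0 + 2 = 3
  B: 2 + 1 + 0 = 3
  C: 4 + 2 + 4 = 10
  D: 3 + 3 + 3 = 9
  E: 0 + 4 + 1 = 5
C has the highest total.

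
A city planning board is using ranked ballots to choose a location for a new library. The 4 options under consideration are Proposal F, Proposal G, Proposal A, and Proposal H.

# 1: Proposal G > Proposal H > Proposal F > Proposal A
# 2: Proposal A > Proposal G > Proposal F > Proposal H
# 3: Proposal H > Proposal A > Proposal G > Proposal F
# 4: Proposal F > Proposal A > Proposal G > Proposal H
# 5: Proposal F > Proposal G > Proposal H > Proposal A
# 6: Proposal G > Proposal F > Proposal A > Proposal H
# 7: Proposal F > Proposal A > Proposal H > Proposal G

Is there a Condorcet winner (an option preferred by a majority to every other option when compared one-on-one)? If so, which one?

None — there is no Condorcet winner

Head-to-head results (7 voters total):
Proposal F vs Proposal G: Proposal G wins 4–3.
Proposal F vs Proposal A: Proposal F wins 5–2.
Proposal F vs Proposal H: Proposal F wins 5–2.
Proposal G vs Proposal A: Proposal A wins 4–3.
Proposal G vs Proposal H: Proposal G wins 5–2.
Proposal A vs Proposal H: Proposal A wins 4–3.
No candidate beats all others: Proposal F beats Proposal A beats Proposal G beats Proposal F, a majority cycle.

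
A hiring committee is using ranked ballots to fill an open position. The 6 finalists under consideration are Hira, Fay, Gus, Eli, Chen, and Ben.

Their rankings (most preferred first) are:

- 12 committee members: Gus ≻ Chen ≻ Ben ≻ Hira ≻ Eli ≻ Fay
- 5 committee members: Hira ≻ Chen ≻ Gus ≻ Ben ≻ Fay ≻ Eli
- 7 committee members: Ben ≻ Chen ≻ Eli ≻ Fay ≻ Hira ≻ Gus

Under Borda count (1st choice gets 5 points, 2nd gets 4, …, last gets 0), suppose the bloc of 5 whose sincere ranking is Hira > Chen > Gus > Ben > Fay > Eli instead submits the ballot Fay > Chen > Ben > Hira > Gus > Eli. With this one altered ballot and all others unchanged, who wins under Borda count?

Chen

Borda totals with the altered ballot: Hira 41, Fay 39, Gus 65, Eli 33, Chen 96, Ben 86.
The winner is unchanged: still Chen.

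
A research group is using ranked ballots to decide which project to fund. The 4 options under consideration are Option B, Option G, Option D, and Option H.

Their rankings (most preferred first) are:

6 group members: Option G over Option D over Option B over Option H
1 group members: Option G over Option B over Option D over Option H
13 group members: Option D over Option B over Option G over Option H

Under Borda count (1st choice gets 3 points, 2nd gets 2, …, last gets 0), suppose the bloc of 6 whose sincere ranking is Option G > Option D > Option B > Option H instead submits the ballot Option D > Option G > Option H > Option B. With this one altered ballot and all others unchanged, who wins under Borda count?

Borda totals with the altered ballot: Option B 28, Option G 28, Option D 58, Option H 6.
The winner is unchanged: still Option D.

Option D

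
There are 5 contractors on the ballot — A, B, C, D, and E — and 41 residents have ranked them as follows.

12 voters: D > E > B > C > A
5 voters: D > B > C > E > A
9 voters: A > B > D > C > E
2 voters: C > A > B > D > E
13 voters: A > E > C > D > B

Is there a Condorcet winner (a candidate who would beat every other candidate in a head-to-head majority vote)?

Yes

Head-to-head results (41 voters total):
A vs B: A wins 24–17.
A vs C: A wins 22–19.
A vs D: A wins 24–17.
A vs E: A wins 24–17.
B vs C: B wins 26–15.
B vs D: D wins 30–11.
B vs E: E wins 25–16.
C vs D: D wins 26–15.
C vs E: E wins 25–16.
D vs E: D wins 28–13.
A beats each rival — B (24–17), C (22–19), D (24–17), E (24–17) — so A is the Condorcet winner.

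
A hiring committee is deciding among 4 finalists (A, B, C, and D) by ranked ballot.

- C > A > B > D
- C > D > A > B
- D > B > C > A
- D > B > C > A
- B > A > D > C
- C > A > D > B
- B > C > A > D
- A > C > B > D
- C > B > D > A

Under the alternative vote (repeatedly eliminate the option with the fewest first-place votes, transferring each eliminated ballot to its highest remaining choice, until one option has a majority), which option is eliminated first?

A

Round 1: C 4, B 2, D 2, A 1. A has the fewest and is eliminated.
Round 2: C 5, B 2, D 2. C has a majority.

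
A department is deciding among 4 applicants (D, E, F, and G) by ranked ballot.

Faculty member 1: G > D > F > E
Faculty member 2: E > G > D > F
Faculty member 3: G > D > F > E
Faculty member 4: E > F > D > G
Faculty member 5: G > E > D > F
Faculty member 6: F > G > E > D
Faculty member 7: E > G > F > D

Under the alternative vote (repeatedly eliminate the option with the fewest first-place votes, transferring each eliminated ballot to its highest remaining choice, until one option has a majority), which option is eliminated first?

D

Round 1: E 3, G 3, F 1, D 0. D has the fewest and is eliminated.
Round 2: E 3, G 3, F 1. F has the fewest and is eliminated.
Round 3: G 4, E 3. G has a majority.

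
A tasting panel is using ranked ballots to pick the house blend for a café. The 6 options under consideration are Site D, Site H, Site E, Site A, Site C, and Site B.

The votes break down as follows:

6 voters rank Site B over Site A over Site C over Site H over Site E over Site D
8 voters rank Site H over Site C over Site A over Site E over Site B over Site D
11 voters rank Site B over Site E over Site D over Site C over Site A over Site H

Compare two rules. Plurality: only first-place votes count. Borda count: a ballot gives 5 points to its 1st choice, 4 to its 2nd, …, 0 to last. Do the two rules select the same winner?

Yes

Plurality first-place counts: Site D 0, Site H 8, Site E 0, Site A 0, Site C 0, Site B 17 → Site B.
Borda totals: Site D 33, Site H 52, Site E 66, Site A 59, Site C 72, Site B 93 → Site B.
The two rules agree on Site B.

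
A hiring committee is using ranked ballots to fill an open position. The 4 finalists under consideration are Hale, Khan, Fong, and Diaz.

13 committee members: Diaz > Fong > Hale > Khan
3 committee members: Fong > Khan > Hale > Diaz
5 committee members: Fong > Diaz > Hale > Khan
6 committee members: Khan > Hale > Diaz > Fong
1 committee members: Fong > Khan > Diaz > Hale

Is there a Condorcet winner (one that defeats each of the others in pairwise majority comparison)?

Head-to-head results (28 voters total):
Hale vs Khan: Hale wins 18–10.
Hale vs Fong: Fong wins 22–6.
Hale vs Diaz: Diaz wins 19–9.
Khan vs Fong: Fong wins 22–6.
Khan vs Diaz: Diaz wins 18–10.
Fong vs Diaz: Diaz wins 19–9.
Diaz beats each rival — Hale (19–9), Khan (18–10), Fong (19–9) — so Diaz is the Condorcet winner.

Yes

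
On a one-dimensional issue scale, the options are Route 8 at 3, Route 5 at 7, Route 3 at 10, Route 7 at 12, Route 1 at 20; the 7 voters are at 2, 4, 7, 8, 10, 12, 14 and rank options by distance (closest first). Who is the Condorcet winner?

With single-peaked preferences on a line, the Condorcet winner is the candidate closest to the median voter.
The median voter (position 8) is closest to Route 5 at 7.
Check: Route 5 vs Route 3 — voters closer to Route 5: 4 of 7.

Route 5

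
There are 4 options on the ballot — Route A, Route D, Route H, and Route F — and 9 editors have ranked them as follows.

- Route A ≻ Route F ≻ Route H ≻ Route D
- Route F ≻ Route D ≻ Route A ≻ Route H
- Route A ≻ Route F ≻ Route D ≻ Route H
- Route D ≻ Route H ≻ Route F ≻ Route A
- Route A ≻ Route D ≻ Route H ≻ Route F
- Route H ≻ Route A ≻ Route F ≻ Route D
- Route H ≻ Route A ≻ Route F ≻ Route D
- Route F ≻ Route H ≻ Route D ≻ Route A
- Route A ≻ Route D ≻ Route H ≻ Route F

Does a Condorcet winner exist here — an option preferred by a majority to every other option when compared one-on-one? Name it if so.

Head-to-head results (9 voters total):
Route A vs Route D: Route A wins 6–3.
Route A vs Route H: Route A wins 5–4.
Route A vs Route F: Route A wins 6–3.
Route D vs Route H: Route D wins 5–4.
Route D vs Route F: Route F wins 6–3.
Route H vs Route F: Route H wins 5–4.
Route A beats each rival — Route D (6–3), Route H (5–4), Route F (6–3) — so Route A is the Condorcet winner.

Route A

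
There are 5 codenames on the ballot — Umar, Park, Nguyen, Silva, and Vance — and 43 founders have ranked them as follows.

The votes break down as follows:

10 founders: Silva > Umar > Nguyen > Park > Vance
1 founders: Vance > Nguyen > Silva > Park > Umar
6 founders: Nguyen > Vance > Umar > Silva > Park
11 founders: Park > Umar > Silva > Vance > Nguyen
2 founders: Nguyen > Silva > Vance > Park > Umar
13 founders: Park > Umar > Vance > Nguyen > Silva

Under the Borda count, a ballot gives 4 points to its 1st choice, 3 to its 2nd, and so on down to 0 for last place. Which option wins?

Borda scores:
  Umar: 10·3 + 0 + 6·2 + 11·3 + 2·0 + 13·3 = 114
  Park: 10·1 + 1 + 6·0 + 11·4 + 2·1 + 13·4 = 109
  Nguyen: 10·2 + 3 + 6·4 + 11·0 + 2·4 + 13·1 = 68
  Silva: 10·4 + 2 + 6·1 + 11·2 + 2·3 + 13·0 = 76
  Vance: 10·0 + 4 + 6·3 + 11·1 + 2·2 + 13·2 = 63
Umar has the highest total.

Umar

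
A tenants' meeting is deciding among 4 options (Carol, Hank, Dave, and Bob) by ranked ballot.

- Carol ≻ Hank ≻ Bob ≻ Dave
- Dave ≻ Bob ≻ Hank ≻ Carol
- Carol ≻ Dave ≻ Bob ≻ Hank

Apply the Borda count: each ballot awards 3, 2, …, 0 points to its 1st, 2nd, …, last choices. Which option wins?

Borda scores:
  Carol: 3 + 0 + 3 = 6
  Hank: 2 + 1 + 0 = 3
  Dave: 0 + 3 + 2 = 5
  Bob: 1 + 2 + 1 = 4
Carol has the highest total.

Carol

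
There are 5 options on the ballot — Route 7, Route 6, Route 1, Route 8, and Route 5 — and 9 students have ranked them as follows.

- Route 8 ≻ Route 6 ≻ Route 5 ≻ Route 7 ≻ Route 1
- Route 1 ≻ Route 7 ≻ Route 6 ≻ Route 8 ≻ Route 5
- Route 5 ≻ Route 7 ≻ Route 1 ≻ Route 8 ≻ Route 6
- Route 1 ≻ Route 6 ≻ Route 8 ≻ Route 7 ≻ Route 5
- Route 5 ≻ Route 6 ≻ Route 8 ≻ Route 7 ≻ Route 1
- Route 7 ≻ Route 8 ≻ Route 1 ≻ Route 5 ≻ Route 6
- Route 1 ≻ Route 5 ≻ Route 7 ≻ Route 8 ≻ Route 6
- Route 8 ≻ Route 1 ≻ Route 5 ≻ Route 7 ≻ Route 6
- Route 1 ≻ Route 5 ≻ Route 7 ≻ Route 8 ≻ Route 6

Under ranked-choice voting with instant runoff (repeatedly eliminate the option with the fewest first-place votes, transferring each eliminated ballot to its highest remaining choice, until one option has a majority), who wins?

Route 1

Round 1: Route 1 4, Route 8 2, Route 5 2, Route 7 1, Route 6 0. Route 6 has the fewest and is eliminated.
Round 2: Route 1 4, Route 8 2, Route 5 2, Route 7 1. Route 7 has the fewest and is eliminated.
Round 3: Route 1 4, Route 8 3, Route 5 2. Route 5 has the fewest and is eliminated.
Round 4: Route 1 5, Route 8 4. Route 1 has a majority.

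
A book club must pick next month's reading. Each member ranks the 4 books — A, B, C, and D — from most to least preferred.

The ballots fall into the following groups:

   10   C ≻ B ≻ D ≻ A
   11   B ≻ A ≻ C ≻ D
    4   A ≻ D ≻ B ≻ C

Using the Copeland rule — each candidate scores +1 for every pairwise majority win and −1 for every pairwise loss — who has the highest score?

Pairwise results:
  A vs B: B wins 21–4.
  A vs C: A wins 15–10.
  A vs D: A wins 15–10.
  B vs C: B wins 15–10.
  B vs D: B wins 21–4.
  C vs D: C wins 21–4.
Copeland scores (wins − losses):
  A: 2 − 1 = 1
  B: 3 − 0 = 3
  C: 1 − 2 = -1
  D: 0 − 3 = -3
B has the best Copeland score.

B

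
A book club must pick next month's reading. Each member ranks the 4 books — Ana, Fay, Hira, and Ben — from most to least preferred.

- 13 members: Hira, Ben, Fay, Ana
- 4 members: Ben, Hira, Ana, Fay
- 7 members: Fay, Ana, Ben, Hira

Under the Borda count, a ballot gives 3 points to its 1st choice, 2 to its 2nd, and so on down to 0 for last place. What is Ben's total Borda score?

Borda scores:
  Ana: 13·0 + 4·1 + 7·2 = 18
  Fay: 13·1 + 4·0 + 7·3 = 34
  Hira: 13·3 + 4·2 + 7·0 = 47
  Ben: 13·2 + 4·3 + 7·1 = 45

45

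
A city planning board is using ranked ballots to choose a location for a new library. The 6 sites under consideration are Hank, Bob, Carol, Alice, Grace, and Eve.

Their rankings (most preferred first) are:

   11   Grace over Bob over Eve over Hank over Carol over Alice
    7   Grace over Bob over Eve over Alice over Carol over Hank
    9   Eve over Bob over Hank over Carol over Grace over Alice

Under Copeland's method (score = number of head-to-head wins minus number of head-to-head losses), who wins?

Pairwise results:
  Hank vs Bob: Bob wins 27–0.
  Hank vs Carol: Hank wins 20–7.
  Hank vs Alice: Hank wins 20–7.
  Hank vs Grace: Grace wins 18–9.
  Hank vs Eve: Eve wins 27–0.
  Bob vs Carol: Bob wins 27–0.
  Bob vs Alice: Bob wins 27–0.
  Bob vs Grace: Grace wins 18–9.
  Bob vs Eve: Bob wins 18–9.
  Carol vs Alice: Carol wins 20–7.
  Carol vs Grace: Grace wins 18–9.
  Carol vs Eve: Eve wins 27–0.
  Alice vs Grace: Grace wins 27–0.
  Alice vs Eve: Eve wins 27–0.
  Grace vs Eve: Grace wins 18–9.
Copeland scores (wins − losses):
  Hank: 2 − 3 = -1
  Bob: 4 − 1 = 3
  Carol: 1 − 4 = -3
  Alice: 0 − 5 = -5
  Grace: 5 − 0 = 5
  Eve: 3 − 2 = 1
Grace has the best Copeland score.

Grace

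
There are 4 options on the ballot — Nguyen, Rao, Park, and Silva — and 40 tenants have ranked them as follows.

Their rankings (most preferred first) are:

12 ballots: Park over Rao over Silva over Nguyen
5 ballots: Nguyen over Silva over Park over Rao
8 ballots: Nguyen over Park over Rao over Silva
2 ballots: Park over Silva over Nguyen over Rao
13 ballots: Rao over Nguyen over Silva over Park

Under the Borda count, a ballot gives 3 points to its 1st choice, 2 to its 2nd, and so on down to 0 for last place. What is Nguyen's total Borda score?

Borda scores:
  Nguyen: 12·0 + 5·3 + 8·3 + 2·1 + 13·2 = 67
  Rao: 12·2 + 5·0 + 8·1 + 2·0 + 13·3 = 71
  Park: 12·3 + 5·1 + 8·2 + 2·3 + 13·0 = 63
  Silva: 12·1 + 5·2 + 8·0 + 2·2 + 13·1 = 39

67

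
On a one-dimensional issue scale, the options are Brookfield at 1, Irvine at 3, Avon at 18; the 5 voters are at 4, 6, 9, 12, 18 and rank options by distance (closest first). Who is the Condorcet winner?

Irvine

With single-peaked preferences on a line, the Condorcet winner is the candidate closest to the median voter.
The median voter (position 9) is closest to Irvine at 3.
Check: Irvine vs Brookfield — voters closer to Irvine: 5 of 5.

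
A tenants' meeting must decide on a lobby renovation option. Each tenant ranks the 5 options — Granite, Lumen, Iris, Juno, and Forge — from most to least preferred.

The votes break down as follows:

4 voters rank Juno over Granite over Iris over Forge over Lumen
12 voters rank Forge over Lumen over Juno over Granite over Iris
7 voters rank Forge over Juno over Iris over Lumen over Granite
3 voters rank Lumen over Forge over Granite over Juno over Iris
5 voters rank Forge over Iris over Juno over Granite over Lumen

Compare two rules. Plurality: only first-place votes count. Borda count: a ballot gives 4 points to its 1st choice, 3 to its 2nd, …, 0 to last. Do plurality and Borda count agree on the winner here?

Yes

Plurality first-place counts: Granite 0, Lumen 3, Iris 0, Juno 4, Forge 24 → Forge.
Borda totals: Granite 35, Lumen 55, Iris 37, Juno 74, Forge 109 → Forge.
The two rules agree on Forge.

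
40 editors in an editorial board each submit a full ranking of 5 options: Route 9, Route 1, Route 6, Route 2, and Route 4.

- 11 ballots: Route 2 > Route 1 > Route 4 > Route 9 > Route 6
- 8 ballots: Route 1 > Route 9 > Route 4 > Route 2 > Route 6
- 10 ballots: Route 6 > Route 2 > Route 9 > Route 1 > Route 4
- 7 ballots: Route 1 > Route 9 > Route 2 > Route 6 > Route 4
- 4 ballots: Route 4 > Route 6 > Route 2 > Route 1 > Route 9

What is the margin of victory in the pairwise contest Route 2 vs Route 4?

Ballots ranking Route 2 above Route 4: 11+10+7 = 28.
Ballots ranking Route 4 above Route 2: 8+4 = 12.
Route 2 wins 28–12, a margin of 16.

16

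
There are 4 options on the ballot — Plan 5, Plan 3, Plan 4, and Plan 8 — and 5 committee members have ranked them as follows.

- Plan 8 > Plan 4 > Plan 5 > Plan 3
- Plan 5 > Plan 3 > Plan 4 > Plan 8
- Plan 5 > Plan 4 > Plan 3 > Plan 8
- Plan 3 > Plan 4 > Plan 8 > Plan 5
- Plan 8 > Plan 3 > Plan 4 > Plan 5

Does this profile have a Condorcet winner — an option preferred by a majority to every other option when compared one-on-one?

Head-to-head results (5 voters total):
Plan 5 vs Plan 3: Plan 5 wins 3–2.
Plan 5 vs Plan 4: Plan 4 wins 3–2.
Plan 5 vs Plan 8: Plan 8 wins 3–2.
Plan 3 vs Plan 4: Plan 3 wins 3–2.
Plan 3 vs Plan 8: Plan 3 wins 3–2.
Plan 4 vs Plan 8: Plan 4 wins 3–2.
No candidate beats all others: Plan 5 beats Plan 3 beats Plan 4 beats Plan 5, a majority cycle.

No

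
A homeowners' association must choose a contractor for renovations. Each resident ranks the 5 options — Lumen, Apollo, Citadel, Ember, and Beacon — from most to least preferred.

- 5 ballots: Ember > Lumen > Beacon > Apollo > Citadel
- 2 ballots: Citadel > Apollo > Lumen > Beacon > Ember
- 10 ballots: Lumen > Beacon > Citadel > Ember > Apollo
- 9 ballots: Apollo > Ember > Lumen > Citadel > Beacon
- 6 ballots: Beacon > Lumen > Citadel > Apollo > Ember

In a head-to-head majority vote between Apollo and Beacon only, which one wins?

Beacon

Ballots ranking Apollo above Beacon: 2+9 = 11.
Ballots ranking Beacon above Apollo: 5+10+6 = 21.
Beacon wins the head-to-head, 21–11.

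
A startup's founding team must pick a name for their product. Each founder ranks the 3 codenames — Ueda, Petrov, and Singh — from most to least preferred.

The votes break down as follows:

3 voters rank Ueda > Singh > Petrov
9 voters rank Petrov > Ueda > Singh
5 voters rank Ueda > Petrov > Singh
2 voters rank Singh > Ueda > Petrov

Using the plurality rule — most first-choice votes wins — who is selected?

First-place vote totals:
  Ueda: 8
  Petrov: 9
  Singh: 2
Petrov has the most first-place votes.

Petrov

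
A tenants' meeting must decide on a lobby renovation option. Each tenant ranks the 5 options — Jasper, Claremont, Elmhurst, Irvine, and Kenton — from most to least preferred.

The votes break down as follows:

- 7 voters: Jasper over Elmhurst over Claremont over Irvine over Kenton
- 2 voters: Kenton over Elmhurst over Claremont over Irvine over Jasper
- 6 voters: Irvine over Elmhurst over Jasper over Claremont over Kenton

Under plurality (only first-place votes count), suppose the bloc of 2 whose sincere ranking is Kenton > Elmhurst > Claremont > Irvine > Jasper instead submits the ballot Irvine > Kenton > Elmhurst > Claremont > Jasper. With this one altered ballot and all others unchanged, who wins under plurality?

First-place totals with the altered ballot: Jasper 7, Claremont 0, Elmhurst 0, Irvine 8, Kenton 0.
The switch changes the winner from Jasper to Irvine.

Irvine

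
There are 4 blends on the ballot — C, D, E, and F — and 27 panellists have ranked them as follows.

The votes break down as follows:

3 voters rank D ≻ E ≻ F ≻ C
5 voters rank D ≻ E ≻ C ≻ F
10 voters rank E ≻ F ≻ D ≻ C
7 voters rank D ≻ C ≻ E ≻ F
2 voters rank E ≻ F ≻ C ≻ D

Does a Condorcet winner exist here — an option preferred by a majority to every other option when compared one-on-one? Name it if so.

Head-to-head results (27 voters total):
C vs D: D wins 25–2.
C vs E: E wins 20–7.
C vs F: F wins 15–12.
D vs E: D wins 15–12.
D vs F: D wins 15–12.
E vs F: E wins 27–0.
D beats each rival — C (25–2), E (15–12), F (15–12) — so D is the Condorcet winner.

D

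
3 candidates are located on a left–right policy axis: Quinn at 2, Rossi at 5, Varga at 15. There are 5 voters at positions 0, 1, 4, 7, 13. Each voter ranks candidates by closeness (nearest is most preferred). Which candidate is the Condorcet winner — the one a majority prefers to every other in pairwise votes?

Rossi

With single-peaked preferences on a line, the Condorcet winner is the candidate closest to the median voter.
The median voter (position 4) is closest to Rossi at 5.
Check: Rossi vs Quinn — voters closer to Rossi: 3 of 5.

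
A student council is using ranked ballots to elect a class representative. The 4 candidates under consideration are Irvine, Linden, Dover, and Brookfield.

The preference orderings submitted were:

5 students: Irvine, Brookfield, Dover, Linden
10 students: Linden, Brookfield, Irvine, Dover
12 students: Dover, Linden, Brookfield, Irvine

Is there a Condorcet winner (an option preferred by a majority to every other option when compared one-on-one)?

No

Head-to-head results (27 voters total):
Irvine vs Linden: Linden wins 22–5.
Irvine vs Dover: Irvine wins 15–12.
Irvine vs Brookfield: Brookfield wins 22–5.
Linden vs Dover: Dover wins 17–10.
Linden vs Brookfield: Linden wins 22–5.
Dover vs Brookfield: Brookfield wins 15–12.
No candidate beats all others: Irvine beats Dover beats Linden beats Irvine, a majority cycle.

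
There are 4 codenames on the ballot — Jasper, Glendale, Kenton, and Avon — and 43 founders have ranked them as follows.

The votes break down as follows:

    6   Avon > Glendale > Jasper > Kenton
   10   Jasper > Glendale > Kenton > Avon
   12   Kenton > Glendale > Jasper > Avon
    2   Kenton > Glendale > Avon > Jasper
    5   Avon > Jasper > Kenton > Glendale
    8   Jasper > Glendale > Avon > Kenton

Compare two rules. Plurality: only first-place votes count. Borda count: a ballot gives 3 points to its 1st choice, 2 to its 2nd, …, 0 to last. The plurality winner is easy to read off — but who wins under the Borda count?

Plurality first-place counts: Jasper 18, Glendale 0, Kenton 14, Avon 11 → Jasper.
Borda totals: Jasper 82, Glendale 76, Kenton 57, Avon 43 → Jasper.

Jasper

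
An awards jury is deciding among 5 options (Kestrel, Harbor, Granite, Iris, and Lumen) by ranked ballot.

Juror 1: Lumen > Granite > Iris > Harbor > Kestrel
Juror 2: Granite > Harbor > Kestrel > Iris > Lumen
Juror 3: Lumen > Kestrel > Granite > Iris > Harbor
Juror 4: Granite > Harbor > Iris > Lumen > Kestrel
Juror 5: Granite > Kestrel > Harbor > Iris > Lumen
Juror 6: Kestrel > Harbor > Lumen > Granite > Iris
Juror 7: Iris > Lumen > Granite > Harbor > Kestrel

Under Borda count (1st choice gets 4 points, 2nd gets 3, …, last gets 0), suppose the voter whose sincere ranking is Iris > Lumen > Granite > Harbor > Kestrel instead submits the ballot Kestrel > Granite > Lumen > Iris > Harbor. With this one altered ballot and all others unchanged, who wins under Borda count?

Borda totals with the altered ballot: Kestrel 16, Harbor 12, Granite 21, Iris 8, Lumen 13.
The winner is unchanged: still Granite.

Granite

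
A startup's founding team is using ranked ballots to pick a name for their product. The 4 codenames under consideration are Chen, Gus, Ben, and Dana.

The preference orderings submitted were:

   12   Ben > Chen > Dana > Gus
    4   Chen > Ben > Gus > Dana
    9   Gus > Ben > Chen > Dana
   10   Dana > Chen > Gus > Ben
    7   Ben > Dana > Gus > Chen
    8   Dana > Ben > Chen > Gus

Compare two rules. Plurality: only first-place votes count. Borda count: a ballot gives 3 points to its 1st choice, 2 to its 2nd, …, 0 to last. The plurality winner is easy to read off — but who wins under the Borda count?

Plurality first-place counts: Chen 4, Gus 9, Ben 19, Dana 18 → Ben.
Borda totals: Chen 73, Gus 48, Ben 99, Dana 80 → Ben.

Ben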